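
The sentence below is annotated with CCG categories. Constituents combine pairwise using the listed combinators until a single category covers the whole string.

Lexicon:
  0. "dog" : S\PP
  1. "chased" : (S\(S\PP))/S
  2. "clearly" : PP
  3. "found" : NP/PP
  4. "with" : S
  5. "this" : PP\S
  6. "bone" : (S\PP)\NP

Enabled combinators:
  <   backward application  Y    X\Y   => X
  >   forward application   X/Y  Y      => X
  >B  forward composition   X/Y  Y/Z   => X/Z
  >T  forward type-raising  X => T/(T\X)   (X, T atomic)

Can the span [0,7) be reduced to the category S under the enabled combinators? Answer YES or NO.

[0,7] S   <
  [0,1] "dog" : S\PP
  [1,7] S\(S\PP)   >
    [1,2] "chased" : (S\(S\PP))/S
    [2,7] S   <
      [2,3] "clearly" : PP
      [3,7] S\PP   <
        [3,6] NP   >
          [3,4] "found" : NP/PP
          [4,6] PP   <
            [4,5] "with" : S
            [5,6] "this" : PP\S
        [6,7] "bone" : (S\PP)\NP

YES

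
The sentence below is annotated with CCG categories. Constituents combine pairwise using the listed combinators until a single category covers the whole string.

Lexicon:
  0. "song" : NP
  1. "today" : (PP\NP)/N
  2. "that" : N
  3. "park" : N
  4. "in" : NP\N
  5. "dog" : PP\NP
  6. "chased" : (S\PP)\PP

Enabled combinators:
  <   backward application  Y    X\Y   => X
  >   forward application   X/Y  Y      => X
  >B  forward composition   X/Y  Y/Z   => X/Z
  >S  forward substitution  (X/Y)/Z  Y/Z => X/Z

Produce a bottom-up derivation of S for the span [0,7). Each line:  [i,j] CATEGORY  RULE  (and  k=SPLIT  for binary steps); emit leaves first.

[0,1] NP  lex  "song"
[1,2] (PP\NP)/N  lex  "today"
[2,3] N  lex  "that"
[1,3] PP\NP  >  k=2
[0,3] PP  <  k=1
[3,4] N  lex  "park"
[4,5] NP\N  lex  "in"
[3,5] NP  <  k=4
[5,6] PP\NP  lex  "dog"
[3,6] PP  <  k=5
[6,7] (S\PP)\PP  lex  "chased"
[3,7] S\PP  <  k=6
[0,7] S  <  k=3

[0,7] S   <
  [0,3] PP   <
    [0,1] "song" : NP
    [1,3] PP\NP   >
      [1,2] "today" : (PP\NP)/N
      [2,3] "that" : N
  [3,7] S\PP   <
    [3,6] PP   <
      [3,5] NP   <
        [3,4] "park" : N
        [4,5] "in" : NP\N
      [5,6] "dog" : PP\NP
    [6,7] "chased" : (S\PP)\PP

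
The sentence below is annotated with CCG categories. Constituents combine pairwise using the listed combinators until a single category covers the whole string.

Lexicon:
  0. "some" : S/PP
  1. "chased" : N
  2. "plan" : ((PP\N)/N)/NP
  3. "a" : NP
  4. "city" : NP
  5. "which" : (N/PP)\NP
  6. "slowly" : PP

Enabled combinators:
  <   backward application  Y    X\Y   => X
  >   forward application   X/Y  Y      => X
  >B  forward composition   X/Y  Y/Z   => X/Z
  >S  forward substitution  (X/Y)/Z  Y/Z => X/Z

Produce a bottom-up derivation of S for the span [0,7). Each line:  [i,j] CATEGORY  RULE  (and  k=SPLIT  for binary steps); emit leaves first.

[0,7] S   >
  [0,1] "some" : S/PP
  [1,7] PP   <
    [1,2] "chased" : N
    [2,7] PP\N   >
      [2,4] (PP\N)/N   >
        [2,3] "plan" : ((PP\N)/N)/NP
        [3,4] "a" : NP
      [4,7] N   >
        [4,6] N/PP   <
          [4,5] "city" : NP
          [5,6] "which" : (N/PP)\NP
        [6,7] "slowly" : PP

[0,1] S/PP  lex  "some"
[1,2] N  lex  "chased"
[2,3] ((PP\N)/N)/NP  lex  "plan"
[3,4] NP  lex  "a"
[2,4] (PP\N)/N  >  k=3
[4,5] NP  lex  "city"
[5,6] (N/PP)\NP  lex  "which"
[4,6] N/PP  <  k=5
[6,7] PP  lex  "slowly"
[4,7] N  >  k=6
[2,7] PP\N  >  k=4
[1,7] PP  <  k=2
[0,7] S  >  k=1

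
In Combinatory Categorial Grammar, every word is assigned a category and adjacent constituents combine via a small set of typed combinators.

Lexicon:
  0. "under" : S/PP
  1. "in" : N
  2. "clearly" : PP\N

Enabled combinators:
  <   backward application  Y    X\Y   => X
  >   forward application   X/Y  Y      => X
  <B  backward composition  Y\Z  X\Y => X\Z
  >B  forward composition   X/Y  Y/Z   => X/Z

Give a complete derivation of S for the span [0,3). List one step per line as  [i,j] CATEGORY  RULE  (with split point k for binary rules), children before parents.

[0,1] S/PP  lex  "under"
[1,2] N  lex  "in"
[2,3] PP\N  lex  "clearly"
[1,3] PP  <  k=2
[0,3] S  >  k=1

[0,3] S   >
  [0,1] "under" : S/PP
  [1,3] PP   <
    [1,2] "in" : N
    [2,3] "clearly" : PP\N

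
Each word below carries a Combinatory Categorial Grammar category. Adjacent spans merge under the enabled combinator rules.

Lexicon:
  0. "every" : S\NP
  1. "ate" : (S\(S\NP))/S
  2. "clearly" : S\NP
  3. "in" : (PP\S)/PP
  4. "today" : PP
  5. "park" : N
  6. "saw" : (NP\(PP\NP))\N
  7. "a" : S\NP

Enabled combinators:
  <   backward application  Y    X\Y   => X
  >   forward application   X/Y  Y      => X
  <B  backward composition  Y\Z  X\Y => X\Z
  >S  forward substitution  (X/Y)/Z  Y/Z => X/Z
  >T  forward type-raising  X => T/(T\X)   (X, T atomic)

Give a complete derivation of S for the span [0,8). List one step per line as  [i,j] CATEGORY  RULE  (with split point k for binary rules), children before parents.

[0,8] S   <
  [0,1] "every" : S\NP
  [1,8] S\(S\NP)   >
    [1,2] "ate" : (S\(S\NP))/S
    [2,8] S   <
      [2,7] NP   <
        [2,5] PP\NP   <B
          [2,3] "clearly" : S\NP
          [3,5] PP\S   >
            [3,4] "in" : (PP\S)/PP
            [4,5] "today" : PP
        [5,7] NP\(PP\NP)   <
          [5,6] "park" : N
          [6,7] "saw" : (NP\(PP\NP))\N
      [7,8] "a" : S\NP

[0,1] S\NP  lex  "every"
[1,2] (S\(S\NP))/S  lex  "ate"
[2,3] S\NP  lex  "clearly"
[3,4] (PP\S)/PP  lex  "in"
[4,5] PP  lex  "today"
[3,5] PP\S  >  k=4
[2,5] PP\NP  <B  k=3
[5,6] N  lex  "park"
[6,7] (NP\(PP\NP))\N  lex  "saw"
[5,7] NP\(PP\NP)  <  k=6
[2,7] NP  <  k=5
[7,8] S\NP  lex  "a"
[2,8] S  <  k=7
[1,8] S\(S\NP)  >  k=2
[0,8] S  <  k=1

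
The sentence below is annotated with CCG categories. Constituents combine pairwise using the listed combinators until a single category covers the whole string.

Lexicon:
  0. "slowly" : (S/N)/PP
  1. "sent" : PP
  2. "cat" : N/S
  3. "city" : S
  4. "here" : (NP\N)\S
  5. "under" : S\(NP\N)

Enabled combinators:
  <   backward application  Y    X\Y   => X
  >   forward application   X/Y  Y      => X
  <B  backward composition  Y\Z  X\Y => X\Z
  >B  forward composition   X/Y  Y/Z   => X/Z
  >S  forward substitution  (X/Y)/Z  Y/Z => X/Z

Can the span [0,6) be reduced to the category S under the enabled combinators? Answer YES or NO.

YES

[0,6] S   >
  [0,2] S/N   >
    [0,1] "slowly" : (S/N)/PP
    [1,2] "sent" : PP
  [2,6] N   >
    [2,3] "cat" : N/S
    [3,6] S   <
      [3,5] NP\N   <
        [3,4] "city" : S
        [4,5] "here" : (NP\N)\S
      [5,6] "under" : S\(NP\N)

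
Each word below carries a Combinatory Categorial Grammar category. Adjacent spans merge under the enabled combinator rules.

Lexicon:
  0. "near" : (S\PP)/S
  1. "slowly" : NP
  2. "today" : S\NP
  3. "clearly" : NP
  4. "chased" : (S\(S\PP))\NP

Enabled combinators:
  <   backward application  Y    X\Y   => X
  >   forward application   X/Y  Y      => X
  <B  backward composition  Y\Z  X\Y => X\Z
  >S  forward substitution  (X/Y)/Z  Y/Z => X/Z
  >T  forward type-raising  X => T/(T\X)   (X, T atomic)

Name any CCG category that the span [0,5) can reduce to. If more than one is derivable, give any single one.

S

[0,5] S   <
  [0,3] S\PP   >
    [0,1] "near" : (S\PP)/S
    [1,3] S   >
      [1,2] S/(S\NP)   >T
        [1,2] "slowly" : NP
      [2,3] "today" : S\NP
  [3,5] S\(S\PP)   <
    [3,4] "clearly" : NP
    [4,5] "chased" : (S\(S\PP))\NP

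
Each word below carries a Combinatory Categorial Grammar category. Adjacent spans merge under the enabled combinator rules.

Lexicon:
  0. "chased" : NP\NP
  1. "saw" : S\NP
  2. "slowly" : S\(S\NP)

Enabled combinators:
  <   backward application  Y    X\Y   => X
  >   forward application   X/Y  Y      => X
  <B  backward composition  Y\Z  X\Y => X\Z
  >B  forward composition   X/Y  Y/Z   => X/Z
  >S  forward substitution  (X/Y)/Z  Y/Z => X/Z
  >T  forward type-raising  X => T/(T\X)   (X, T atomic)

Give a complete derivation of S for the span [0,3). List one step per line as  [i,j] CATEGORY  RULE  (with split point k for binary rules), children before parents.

[0,1] NP\NP  lex  "chased"
[1,2] S\NP  lex  "saw"
[0,2] S\NP  <B  k=1
[2,3] S\(S\NP)  lex  "slowly"
[0,3] S  <  k=2

[0,3] S   <
  [0,2] S\NP   <B
    [0,1] "chased" : NP\NP
    [1,2] "saw" : S\NP
  [2,3] "slowly" : S\(S\NP)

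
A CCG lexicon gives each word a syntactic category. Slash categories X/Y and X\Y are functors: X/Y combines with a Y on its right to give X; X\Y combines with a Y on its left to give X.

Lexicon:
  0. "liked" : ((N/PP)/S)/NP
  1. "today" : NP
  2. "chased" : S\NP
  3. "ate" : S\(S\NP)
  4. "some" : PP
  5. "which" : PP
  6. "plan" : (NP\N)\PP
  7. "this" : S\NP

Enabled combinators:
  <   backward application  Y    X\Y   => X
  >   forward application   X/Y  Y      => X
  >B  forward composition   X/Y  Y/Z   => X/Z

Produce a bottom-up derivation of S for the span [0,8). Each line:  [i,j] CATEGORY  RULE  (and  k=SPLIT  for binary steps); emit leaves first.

[0,8] S   <
  [0,7] NP   <
    [0,5] N   >
      [0,4] N/PP   >
        [0,2] (N/PP)/S   >
          [0,1] "liked" : ((N/PP)/S)/NP
          [1,2] "today" : NP
        [2,4] S   <
          [2,3] "chased" : S\NP
          [3,4] "ate" : S\(S\NP)
      [4,5] "some" : PP
    [5,7] NP\N   <
      [5,6] "which" : PP
      [6,7] "plan" : (NP\N)\PP
  [7,8] "this" : S\NP

[0,1] ((N/PP)/S)/NP  lex  "liked"
[1,2] NP  lex  "today"
[0,2] (N/PP)/S  >  k=1
[2,3] S\NP  lex  "chased"
[3,4] S\(S\NP)  lex  "ate"
[2,4] S  <  k=3
[0,4] N/PP  >  k=2
[4,5] PP  lex  "some"
[0,5] N  >  k=4
[5,6] PP  lex  "which"
[6,7] (NP\N)\PP  lex  "plan"
[5,7] NP\N  <  k=6
[0,7] NP  <  k=5
[7,8] S\NP  lex  "this"
[0,8] S  <  k=7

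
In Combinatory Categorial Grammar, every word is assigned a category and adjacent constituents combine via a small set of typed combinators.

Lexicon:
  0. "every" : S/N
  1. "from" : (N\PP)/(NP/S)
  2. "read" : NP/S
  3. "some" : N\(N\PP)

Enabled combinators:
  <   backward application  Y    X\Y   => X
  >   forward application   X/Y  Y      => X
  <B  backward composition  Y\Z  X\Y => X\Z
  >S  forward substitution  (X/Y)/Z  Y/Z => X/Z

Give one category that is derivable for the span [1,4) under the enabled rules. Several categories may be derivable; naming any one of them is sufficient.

N

[0,4] S   >
  [0,1] "every" : S/N
  [1,4] N   <
    [1,3] N\PP   >
      [1,2] "from" : (N\PP)/(NP/S)
      [2,3] "read" : NP/S
    [3,4] "some" : N\(N\PP)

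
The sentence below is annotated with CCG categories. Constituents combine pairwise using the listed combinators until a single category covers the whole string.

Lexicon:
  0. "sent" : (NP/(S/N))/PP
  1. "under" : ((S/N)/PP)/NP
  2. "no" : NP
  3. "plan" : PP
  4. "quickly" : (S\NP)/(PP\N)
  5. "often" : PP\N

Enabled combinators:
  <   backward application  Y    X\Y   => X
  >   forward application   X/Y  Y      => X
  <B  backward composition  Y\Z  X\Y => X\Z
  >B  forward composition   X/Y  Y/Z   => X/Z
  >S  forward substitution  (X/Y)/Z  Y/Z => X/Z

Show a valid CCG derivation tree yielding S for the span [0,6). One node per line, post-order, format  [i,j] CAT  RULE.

[0,6] S   <
  [0,4] NP   >
    [0,3] NP/PP   >S
      [0,1] "sent" : (NP/(S/N))/PP
      [1,3] (S/N)/PP   >
        [1,2] "under" : ((S/N)/PP)/NP
        [2,3] "no" : NP
    [3,4] "plan" : PP
  [4,6] S\NP   >
    [4,5] "quickly" : (S\NP)/(PP\N)
    [5,6] "often" : PP\N

[0,1] (NP/(S/N))/PP  lex  "sent"
[1,2] ((S/N)/PP)/NP  lex  "under"
[2,3] NP  lex  "no"
[1,3] (S/N)/PP  >  k=2
[0,3] NP/PP  >S  k=1
[3,4] PP  lex  "plan"
[0,4] NP  >  k=3
[4,5] (S\NP)/(PP\N)  lex  "quickly"
[5,6] PP\N  lex  "often"
[4,6] S\NP  >  k=5
[0,6] S  <  k=4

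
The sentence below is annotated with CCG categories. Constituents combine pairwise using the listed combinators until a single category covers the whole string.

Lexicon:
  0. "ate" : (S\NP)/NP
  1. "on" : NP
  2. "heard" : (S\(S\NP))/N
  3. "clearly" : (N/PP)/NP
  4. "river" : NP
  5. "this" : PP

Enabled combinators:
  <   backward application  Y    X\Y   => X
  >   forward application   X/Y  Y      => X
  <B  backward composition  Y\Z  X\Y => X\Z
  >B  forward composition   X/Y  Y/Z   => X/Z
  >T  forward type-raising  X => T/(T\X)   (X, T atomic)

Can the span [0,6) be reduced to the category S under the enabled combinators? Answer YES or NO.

YES

[0,6] S   <
  [0,2] S\NP   >
    [0,1] "ate" : (S\NP)/NP
    [1,2] "on" : NP
  [2,6] S\(S\NP)   >
    [2,3] "heard" : (S\(S\NP))/N
    [3,6] N   >
      [3,5] N/PP   >
        [3,4] "clearly" : (N/PP)/NP
        [4,5] "river" : NP
      [5,6] "this" : PP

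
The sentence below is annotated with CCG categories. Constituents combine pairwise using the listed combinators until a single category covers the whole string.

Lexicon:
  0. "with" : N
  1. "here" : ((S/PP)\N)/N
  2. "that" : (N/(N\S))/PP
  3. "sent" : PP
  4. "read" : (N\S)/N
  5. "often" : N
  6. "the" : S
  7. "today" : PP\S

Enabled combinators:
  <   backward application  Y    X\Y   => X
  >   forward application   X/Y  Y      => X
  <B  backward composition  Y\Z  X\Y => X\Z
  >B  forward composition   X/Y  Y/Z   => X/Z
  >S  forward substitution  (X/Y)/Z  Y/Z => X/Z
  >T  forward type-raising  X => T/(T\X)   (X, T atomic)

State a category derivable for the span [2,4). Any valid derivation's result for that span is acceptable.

[0,8] S   >
  [0,6] S/PP   <
    [0,1] "with" : N
    [1,6] (S/PP)\N   >
      [1,2] "here" : ((S/PP)\N)/N
      [2,6] N   >
        [2,4] N/(N\S)   >
          [2,3] "that" : (N/(N\S))/PP
          [3,4] "sent" : PP
        [4,6] N\S   >
          [4,5] "read" : (N\S)/N
          [5,6] "often" : N
  [6,8] PP   >
    [6,7] PP/(PP\S)   >T
      [6,7] "the" : S
    [7,8] "today" : PP\S

N/(N\S)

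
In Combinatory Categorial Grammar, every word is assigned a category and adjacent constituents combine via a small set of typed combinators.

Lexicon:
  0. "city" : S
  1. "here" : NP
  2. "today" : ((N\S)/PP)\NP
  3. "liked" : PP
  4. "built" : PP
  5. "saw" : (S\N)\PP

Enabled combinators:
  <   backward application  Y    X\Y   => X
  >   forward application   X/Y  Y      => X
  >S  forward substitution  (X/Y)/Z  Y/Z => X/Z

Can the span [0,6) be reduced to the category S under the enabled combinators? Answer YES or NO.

YES

[0,6] S   <
  [0,4] N   <
    [0,1] "city" : S
    [1,4] N\S   >
      [1,3] (N\S)/PP   <
        [1,2] "here" : NP
        [2,3] "today" : ((N\S)/PP)\NP
      [3,4] "liked" : PP
  [4,6] S\N   <
    [4,5] "built" : PP
    [5,6] "saw" : (S\N)\PP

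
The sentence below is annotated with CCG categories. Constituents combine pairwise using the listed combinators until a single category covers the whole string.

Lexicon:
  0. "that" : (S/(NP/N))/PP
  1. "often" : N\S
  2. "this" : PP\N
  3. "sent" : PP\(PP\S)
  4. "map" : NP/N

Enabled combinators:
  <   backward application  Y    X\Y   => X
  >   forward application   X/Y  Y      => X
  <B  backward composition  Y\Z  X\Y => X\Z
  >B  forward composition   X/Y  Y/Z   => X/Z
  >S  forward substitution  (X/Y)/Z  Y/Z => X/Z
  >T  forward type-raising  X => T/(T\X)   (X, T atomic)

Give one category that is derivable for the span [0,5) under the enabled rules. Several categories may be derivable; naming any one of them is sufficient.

[0,5] S   >
  [0,4] S/(NP/N)   >
    [0,1] "that" : (S/(NP/N))/PP
    [1,4] PP   <
      [1,3] PP\S   <B
        [1,2] "often" : N\S
        [2,3] "this" : PP\N
      [3,4] "sent" : PP\(PP\S)
  [4,5] "map" : NP/N

S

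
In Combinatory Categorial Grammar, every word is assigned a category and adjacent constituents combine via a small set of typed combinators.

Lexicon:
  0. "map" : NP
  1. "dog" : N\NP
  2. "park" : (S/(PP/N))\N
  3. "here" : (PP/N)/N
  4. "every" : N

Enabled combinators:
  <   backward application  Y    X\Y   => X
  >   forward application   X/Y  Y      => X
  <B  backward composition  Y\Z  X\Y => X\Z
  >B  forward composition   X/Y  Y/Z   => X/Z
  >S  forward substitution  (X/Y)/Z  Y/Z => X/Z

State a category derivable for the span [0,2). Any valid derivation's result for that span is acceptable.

[0,5] S   >
  [0,3] S/(PP/N)   <
    [0,2] N   <
      [0,1] "map" : NP
      [1,2] "dog" : N\NP
    [2,3] "park" : (S/(PP/N))\N
  [3,5] PP/N   >
    [3,4] "here" : (PP/N)/N
    [4,5] "every" : N

N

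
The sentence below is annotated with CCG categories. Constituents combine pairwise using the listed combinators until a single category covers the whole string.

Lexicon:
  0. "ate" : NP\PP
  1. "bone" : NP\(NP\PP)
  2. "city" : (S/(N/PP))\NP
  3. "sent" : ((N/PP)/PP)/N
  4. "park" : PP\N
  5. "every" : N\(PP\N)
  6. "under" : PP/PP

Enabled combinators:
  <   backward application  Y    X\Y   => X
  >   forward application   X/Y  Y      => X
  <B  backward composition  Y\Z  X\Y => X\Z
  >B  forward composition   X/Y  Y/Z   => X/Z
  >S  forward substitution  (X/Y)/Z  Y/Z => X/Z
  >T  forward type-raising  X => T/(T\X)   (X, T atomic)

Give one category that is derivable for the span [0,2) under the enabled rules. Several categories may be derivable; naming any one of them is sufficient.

[0,7] S   >
  [0,3] S/(N/PP)   <
    [0,2] NP   <
      [0,1] "ate" : NP\PP
      [1,2] "bone" : NP\(NP\PP)
    [2,3] "city" : (S/(N/PP))\NP
  [3,7] N/PP   >S
    [3,6] (N/PP)/PP   >
      [3,4] "sent" : ((N/PP)/PP)/N
      [4,6] N   <
        [4,5] "park" : PP\N
        [5,6] "every" : N\(PP\N)
    [6,7] "under" : PP/PP

NP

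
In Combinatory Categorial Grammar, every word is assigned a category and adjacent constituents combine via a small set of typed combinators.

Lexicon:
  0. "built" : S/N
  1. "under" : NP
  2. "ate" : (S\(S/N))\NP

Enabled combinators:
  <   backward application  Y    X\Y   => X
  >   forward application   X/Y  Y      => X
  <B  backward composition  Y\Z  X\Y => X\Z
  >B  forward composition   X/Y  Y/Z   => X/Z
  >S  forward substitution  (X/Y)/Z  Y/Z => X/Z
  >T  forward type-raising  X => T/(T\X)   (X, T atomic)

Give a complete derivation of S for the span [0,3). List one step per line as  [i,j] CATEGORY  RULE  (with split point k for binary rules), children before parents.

[0,3] S   <
  [0,1] "built" : S/N
  [1,3] S\(S/N)   <
    [1,2] "under" : NP
    [2,3] "ate" : (S\(S/N))\NP

[0,1] S/N  lex  "built"
[1,2] NP  lex  "under"
[2,3] (S\(S/N))\NP  lex  "ate"
[1,3] S\(S/N)  <  k=2
[0,3] S  <  k=1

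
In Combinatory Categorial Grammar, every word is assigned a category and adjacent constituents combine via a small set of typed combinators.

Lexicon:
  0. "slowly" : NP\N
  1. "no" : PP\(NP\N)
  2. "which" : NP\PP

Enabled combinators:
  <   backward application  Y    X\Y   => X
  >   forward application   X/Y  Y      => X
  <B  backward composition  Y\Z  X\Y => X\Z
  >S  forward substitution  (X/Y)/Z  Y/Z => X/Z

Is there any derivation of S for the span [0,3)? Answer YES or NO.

NO

NP\N PP\(NP\N) NP\PP
CKY chart[0,3] = {NP}; S ∉ chart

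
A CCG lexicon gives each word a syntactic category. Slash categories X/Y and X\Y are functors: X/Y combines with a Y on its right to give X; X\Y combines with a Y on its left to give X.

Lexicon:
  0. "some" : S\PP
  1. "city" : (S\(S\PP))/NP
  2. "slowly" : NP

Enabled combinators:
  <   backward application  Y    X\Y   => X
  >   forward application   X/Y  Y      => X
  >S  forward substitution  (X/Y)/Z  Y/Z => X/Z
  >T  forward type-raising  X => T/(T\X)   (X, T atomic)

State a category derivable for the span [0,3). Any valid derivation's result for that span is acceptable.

[0,3] S   <
  [0,1] "some" : S\PP
  [1,3] S\(S\PP)   >
    [1,2] "city" : (S\(S\PP))/NP
    [2,3] "slowly" : NP

S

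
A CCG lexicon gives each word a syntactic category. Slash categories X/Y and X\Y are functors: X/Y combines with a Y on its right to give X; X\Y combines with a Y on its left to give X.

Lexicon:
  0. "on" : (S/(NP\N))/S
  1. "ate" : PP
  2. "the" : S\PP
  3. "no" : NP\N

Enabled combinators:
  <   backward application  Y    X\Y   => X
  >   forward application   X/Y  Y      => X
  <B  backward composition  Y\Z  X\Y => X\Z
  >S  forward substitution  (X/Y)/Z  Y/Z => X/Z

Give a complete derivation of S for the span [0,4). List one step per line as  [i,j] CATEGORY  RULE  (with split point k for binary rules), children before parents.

[0,4] S   >
  [0,3] S/(NP\N)   >
    [0,1] "on" : (S/(NP\N))/S
    [1,3] S   <
      [1,2] "ate" : PP
      [2,3] "the" : S\PP
  [3,4] "no" : NP\N

[0,1] (S/(NP\N))/S  lex  "on"
[1,2] PP  lex  "ate"
[2,3] S\PP  lex  "the"
[1,3] S  <  k=2
[0,3] S/(NP\N)  >  k=1
[3,4] NP\N  lex  "no"
[0,4] S  >  k=3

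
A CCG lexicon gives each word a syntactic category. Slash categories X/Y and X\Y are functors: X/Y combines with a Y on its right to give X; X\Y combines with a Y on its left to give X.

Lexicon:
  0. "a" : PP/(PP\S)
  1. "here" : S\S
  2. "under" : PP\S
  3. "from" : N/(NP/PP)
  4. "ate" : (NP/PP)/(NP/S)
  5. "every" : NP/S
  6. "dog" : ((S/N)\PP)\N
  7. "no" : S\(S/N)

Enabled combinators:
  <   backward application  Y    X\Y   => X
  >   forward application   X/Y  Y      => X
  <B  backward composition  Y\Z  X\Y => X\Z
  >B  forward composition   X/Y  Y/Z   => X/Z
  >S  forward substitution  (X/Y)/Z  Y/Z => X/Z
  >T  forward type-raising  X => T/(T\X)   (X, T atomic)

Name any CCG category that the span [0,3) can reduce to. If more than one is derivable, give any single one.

PP

[0,8] S   <
  [0,7] S/N   <
    [0,3] PP   >
      [0,1] "a" : PP/(PP\S)
      [1,3] PP\S   <B
        [1,2] "here" : S\S
        [2,3] "under" : PP\S
    [3,7] (S/N)\PP   <
      [3,6] N   >
        [3,4] "from" : N/(NP/PP)
        [4,6] NP/PP   >
          [4,5] "ate" : (NP/PP)/(NP/S)
          [5,6] "every" : NP/S
      [6,7] "dog" : ((S/N)\PP)\N
  [7,8] "no" : S\(S/N)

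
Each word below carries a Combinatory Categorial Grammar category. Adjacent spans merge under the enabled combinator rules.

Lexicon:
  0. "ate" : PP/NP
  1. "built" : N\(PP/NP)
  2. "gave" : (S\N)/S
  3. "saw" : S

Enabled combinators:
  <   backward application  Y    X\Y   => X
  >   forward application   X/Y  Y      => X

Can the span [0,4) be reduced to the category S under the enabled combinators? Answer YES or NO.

YES

[0,4] S   <
  [0,2] N   <
    [0,1] "ate" : PP/NP
    [1,2] "built" : N\(PP/NP)
  [2,4] S\N   >
    [2,3] "gave" : (S\N)/S
    [3,4] "saw" : S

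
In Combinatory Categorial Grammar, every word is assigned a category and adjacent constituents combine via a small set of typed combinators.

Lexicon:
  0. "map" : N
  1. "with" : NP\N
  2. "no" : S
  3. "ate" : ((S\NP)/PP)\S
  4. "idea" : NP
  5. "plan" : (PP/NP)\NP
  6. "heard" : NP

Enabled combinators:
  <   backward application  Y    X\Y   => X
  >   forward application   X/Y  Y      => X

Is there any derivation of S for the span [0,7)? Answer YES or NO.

YES

[0,7] S   <
  [0,2] NP   <
    [0,1] "map" : N
    [1,2] "with" : NP\N
  [2,7] S\NP   >
    [2,4] (S\NP)/PP   <
      [2,3] "no" : S
      [3,4] "ate" : ((S\NP)/PP)\S
    [4,7] PP   >
      [4,6] PP/NP   <
        [4,5] "idea" : NP
        [5,6] "plan" : (PP/NP)\NP
      [6,7] "heard" : NP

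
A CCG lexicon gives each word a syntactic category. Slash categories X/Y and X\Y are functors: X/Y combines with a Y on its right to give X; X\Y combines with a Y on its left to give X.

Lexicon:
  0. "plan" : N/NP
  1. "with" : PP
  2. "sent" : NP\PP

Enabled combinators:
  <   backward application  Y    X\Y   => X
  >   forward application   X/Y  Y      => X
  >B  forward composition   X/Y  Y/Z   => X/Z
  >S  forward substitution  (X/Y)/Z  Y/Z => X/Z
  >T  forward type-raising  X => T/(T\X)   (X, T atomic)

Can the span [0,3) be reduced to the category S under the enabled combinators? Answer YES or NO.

NO

N/NP PP NP\PP
CKY chart[0,3] = {N, N/(NP\NP), N/(N\N), NP/(NP\N), PP/(PP\N), S/(S\N)}; S ∉ chart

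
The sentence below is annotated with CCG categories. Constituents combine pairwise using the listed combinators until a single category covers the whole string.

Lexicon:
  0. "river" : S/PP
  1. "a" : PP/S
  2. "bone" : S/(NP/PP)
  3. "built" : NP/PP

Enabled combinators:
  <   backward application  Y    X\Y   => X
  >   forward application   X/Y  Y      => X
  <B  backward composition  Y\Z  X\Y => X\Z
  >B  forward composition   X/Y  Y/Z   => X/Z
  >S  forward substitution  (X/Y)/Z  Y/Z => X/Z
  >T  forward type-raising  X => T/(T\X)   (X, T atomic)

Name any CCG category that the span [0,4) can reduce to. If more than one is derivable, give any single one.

[0,4] S   >
  [0,1] "river" : S/PP
  [1,4] PP   >
    [1,2] "a" : PP/S
    [2,4] S   >
      [2,3] "bone" : S/(NP/PP)
      [3,4] "built" : NP/PP

S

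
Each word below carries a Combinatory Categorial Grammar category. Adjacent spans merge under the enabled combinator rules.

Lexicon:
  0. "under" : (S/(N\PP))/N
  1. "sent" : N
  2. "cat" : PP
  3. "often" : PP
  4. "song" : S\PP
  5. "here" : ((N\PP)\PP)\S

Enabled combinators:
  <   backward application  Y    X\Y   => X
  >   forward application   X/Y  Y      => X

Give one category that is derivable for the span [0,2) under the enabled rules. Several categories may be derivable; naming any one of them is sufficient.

[0,6] S   >
  [0,2] S/(N\PP)   >
    [0,1] "under" : (S/(N\PP))/N
    [1,2] "sent" : N
  [2,6] N\PP   <
    [2,3] "cat" : PP
    [3,6] (N\PP)\PP   <
      [3,5] S   <
        [3,4] "often" : PP
        [4,5] "song" : S\PP
      [5,6] "here" : ((N\PP)\PP)\S

S/(N\PP)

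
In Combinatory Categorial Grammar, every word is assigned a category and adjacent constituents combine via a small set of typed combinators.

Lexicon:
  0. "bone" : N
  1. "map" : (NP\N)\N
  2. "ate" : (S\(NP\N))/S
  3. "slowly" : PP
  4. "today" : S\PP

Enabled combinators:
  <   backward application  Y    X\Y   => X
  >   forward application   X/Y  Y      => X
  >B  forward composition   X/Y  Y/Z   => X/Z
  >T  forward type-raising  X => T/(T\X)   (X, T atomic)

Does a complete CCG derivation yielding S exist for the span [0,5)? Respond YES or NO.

YES

[0,5] S   <
  [0,2] NP\N   <
    [0,1] "bone" : N
    [1,2] "map" : (NP\N)\N
  [2,5] S\(NP\N)   >
    [2,3] "ate" : (S\(NP\N))/S
    [3,5] S   <
      [3,4] "slowly" : PP
      [4,5] "today" : S\PP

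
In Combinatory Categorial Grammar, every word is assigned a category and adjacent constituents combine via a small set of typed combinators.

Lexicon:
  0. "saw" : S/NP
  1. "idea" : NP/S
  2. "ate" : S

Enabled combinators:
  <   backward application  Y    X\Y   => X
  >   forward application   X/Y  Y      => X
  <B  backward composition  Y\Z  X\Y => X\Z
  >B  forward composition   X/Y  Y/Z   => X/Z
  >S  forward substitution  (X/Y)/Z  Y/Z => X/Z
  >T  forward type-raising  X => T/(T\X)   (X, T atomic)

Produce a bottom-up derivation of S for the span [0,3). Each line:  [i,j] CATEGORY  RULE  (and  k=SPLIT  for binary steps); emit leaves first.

[0,1] S/NP  lex  "saw"
[1,2] NP/S  lex  "idea"
[2,3] S  lex  "ate"
[1,3] NP  >  k=2
[0,3] S  >  k=1

[0,3] S   >
  [0,1] "saw" : S/NP
  [1,3] NP   >
    [1,2] "idea" : NP/S
    [2,3] "ate" : S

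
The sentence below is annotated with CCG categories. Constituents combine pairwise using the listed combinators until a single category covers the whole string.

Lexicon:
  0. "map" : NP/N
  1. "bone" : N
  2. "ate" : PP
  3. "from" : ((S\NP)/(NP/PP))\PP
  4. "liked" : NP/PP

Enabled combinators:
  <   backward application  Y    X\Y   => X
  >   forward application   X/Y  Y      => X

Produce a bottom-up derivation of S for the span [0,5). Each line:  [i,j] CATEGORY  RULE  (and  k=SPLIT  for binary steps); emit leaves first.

[0,5] S   <
  [0,2] NP   >
    [0,1] "map" : NP/N
    [1,2] "bone" : N
  [2,5] S\NP   >
    [2,4] (S\NP)/(NP/PP)   <
      [2,3] "ate" : PP
      [3,4] "from" : ((S\NP)/(NP/PP))\PP
    [4,5] "liked" : NP/PP

[0,1] NP/N  lex  "map"
[1,2] N  lex  "bone"
[0,2] NP  >  k=1
[2,3] PP  lex  "ate"
[3,4] ((S\NP)/(NP/PP))\PP  lex  "from"
[2,4] (S\NP)/(NP/PP)  <  k=3
[4,5] NP/PP  lex  "liked"
[2,5] S\NP  >  k=4
[0,5] S  <  k=2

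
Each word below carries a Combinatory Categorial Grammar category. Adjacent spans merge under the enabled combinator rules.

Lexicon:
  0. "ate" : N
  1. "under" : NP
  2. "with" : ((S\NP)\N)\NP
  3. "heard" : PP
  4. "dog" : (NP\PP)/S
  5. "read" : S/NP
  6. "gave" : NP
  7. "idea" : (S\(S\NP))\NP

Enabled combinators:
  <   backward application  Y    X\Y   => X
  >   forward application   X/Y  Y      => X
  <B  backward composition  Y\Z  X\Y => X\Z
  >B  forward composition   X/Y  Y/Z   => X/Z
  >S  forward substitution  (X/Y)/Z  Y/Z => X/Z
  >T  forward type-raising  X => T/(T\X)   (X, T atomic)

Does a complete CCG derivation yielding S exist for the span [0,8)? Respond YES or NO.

YES

[0,8] S   >
  [0,1] S/(S\N)   >T
    [0,1] "ate" : N
  [1,8] S\N   <B
    [1,3] (S\NP)\N   <
      [1,2] "under" : NP
      [2,3] "with" : ((S\NP)\N)\NP
    [3,8] S\(S\NP)   <
      [3,7] NP   <
        [3,4] "heard" : PP
        [4,7] NP\PP   >
          [4,5] "dog" : (NP\PP)/S
          [5,7] S   >
            [5,6] "read" : S/NP
            [6,7] "gave" : NP
      [7,8] "idea" : (S\(S\NP))\NP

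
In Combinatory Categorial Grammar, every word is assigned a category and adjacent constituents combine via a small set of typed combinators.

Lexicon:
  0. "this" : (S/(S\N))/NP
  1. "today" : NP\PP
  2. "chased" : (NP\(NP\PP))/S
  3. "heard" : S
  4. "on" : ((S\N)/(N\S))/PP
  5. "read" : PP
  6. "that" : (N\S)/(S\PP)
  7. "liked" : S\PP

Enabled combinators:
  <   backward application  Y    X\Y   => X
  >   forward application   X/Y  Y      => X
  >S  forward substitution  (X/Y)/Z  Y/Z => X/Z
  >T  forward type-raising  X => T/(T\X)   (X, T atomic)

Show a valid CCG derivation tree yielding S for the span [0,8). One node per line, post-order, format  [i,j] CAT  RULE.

[0,8] S   >
  [0,4] S/(S\N)   >
    [0,1] "this" : (S/(S\N))/NP
    [1,4] NP   <
      [1,2] "today" : NP\PP
      [2,4] NP\(NP\PP)   >
        [2,3] "chased" : (NP\(NP\PP))/S
        [3,4] "heard" : S
  [4,8] S\N   >
    [4,6] (S\N)/(N\S)   >
      [4,5] "on" : ((S\N)/(N\S))/PP
      [5,6] "read" : PP
    [6,8] N\S   >
      [6,7] "that" : (N\S)/(S\PP)
      [7,8] "liked" : S\PP

[0,1] (S/(S\N))/NP  lex  "this"
[1,2] NP\PP  lex  "today"
[2,3] (NP\(NP\PP))/S  lex  "chased"
[3,4] S  lex  "heard"
[2,4] NP\(NP\PP)  >  k=3
[1,4] NP  <  k=2
[0,4] S/(S\N)  >  k=1
[4,5] ((S\N)/(N\S))/PP  lex  "on"
[5,6] PP  lex  "read"
[4,6] (S\N)/(N\S)  >  k=5
[6,7] (N\S)/(S\PP)  lex  "that"
[7,8] S\PP  lex  "liked"
[6,8] N\S  >  k=7
[4,8] S\N  >  k=6
[0,8] S  >  k=4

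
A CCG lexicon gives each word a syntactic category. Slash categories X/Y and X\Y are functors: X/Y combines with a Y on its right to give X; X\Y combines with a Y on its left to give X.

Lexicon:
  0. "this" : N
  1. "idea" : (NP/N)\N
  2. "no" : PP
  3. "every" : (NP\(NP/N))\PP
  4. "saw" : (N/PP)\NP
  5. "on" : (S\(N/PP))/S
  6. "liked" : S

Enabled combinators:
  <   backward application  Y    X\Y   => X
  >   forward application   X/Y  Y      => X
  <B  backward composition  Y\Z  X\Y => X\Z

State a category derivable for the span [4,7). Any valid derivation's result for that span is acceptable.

[0,7] S   <
  [0,4] NP   <
    [0,2] NP/N   <
      [0,1] "this" : N
      [1,2] "idea" : (NP/N)\N
    [2,4] NP\(NP/N)   <
      [2,3] "no" : PP
      [3,4] "every" : (NP\(NP/N))\PP
  [4,7] S\NP   <B
    [4,5] "saw" : (N/PP)\NP
    [5,7] S\(N/PP)   >
      [5,6] "on" : (S\(N/PP))/S
      [6,7] "liked" : S

S\NP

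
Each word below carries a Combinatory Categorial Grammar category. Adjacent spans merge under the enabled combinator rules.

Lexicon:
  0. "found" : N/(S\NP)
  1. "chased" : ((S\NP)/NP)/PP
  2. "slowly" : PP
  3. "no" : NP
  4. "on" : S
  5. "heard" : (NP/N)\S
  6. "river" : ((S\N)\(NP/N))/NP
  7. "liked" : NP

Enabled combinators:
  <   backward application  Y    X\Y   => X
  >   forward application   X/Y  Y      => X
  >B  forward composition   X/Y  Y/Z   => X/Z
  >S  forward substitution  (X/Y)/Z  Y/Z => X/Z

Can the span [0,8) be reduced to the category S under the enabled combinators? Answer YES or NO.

YES

[0,8] S   <
  [0,4] N   >
    [0,3] N/NP   >B
      [0,1] "found" : N/(S\NP)
      [1,3] (S\NP)/NP   >
        [1,2] "chased" : ((S\NP)/NP)/PP
        [2,3] "slowly" : PP
    [3,4] "no" : NP
  [4,8] S\N   <
    [4,6] NP/N   <
      [4,5] "on" : S
      [5,6] "heard" : (NP/N)\S
    [6,8] (S\N)\(NP/N)   >
      [6,7] "river" : ((S\N)\(NP/N))/NP
      [7,8] "liked" : NP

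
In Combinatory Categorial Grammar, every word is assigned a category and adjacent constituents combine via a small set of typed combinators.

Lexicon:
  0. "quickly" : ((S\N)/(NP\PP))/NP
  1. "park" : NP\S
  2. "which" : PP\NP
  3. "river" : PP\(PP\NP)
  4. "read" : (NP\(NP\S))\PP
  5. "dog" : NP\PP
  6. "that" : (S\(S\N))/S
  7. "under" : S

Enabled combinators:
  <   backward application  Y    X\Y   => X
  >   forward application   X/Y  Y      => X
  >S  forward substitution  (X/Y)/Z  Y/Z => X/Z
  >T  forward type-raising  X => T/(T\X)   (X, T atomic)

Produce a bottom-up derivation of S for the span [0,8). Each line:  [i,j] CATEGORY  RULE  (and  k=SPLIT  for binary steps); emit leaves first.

[0,8] S   <
  [0,6] S\N   >
    [0,5] (S\N)/(NP\PP)   >
      [0,1] "quickly" : ((S\N)/(NP\PP))/NP
      [1,5] NP   <
        [1,2] "park" : NP\S
        [2,5] NP\(NP\S)   <
          [2,4] PP   <
            [2,3] "which" : PP\NP
            [3,4] "river" : PP\(PP\NP)
          [4,5] "read" : (NP\(NP\S))\PP
    [5,6] "dog" : NP\PP
  [6,8] S\(S\N)   >
    [6,7] "that" : (S\(S\N))/S
    [7,8] "under" : S

[0,1] ((S\N)/(NP\PP))/NP  lex  "quickly"
[1,2] NP\S  lex  "park"
[2,3] PP\NP  lex  "which"
[3,4] PP\(PP\NP)  lex  "river"
[2,4] PP  <  k=3
[4,5] (NP\(NP\S))\PP  lex  "read"
[2,5] NP\(NP\S)  <  k=4
[1,5] NP  <  k=2
[0,5] (S\N)/(NP\PP)  >  k=1
[5,6] NP\PP  lex  "dog"
[0,6] S\N  >  k=5
[6,7] (S\(S\N))/S  lex  "that"
[7,8] S  lex  "under"
[6,8] S\(S\N)  >  k=7
[0,8] S  <  k=6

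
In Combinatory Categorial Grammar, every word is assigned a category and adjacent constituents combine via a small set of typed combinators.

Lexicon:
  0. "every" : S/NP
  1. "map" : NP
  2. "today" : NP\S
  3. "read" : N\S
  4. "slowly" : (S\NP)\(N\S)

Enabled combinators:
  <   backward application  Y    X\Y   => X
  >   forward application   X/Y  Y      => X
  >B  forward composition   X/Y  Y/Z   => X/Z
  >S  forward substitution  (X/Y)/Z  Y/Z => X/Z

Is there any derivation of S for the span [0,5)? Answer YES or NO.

[0,5] S   <
  [0,3] NP   <
    [0,2] S   >
      [0,1] "every" : S/NP
      [1,2] "map" : NP
    [2,3] "today" : NP\S
  [3,5] S\NP   <
    [3,4] "read" : N\S
    [4,5] "slowly" : (S\NP)\(N\S)

YES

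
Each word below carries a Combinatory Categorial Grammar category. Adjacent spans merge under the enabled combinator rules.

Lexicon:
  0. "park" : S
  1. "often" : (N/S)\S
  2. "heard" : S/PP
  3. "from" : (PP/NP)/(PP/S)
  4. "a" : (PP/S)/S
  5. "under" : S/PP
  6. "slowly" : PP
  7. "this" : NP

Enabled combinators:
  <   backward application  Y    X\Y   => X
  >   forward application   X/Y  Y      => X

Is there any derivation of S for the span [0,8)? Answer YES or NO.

NO

S (N/S)\S S/PP (PP/NP)/(PP/S) (PP/S)/S S/PP PP NP
CKY chart[0,8] = {N}; S ∉ chart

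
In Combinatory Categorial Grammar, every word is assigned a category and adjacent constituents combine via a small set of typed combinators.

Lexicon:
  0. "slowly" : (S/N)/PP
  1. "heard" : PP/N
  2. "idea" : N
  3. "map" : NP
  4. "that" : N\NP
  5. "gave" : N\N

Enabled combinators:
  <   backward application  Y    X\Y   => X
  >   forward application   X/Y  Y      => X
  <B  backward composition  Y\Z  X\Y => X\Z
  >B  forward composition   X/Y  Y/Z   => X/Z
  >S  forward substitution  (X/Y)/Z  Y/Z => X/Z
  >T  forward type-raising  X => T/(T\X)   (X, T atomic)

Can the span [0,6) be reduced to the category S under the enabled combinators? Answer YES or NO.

YES

[0,6] S   >
  [0,3] S/N   >
    [0,1] "slowly" : (S/N)/PP
    [1,3] PP   >
      [1,2] "heard" : PP/N
      [2,3] "idea" : N
  [3,6] N   <
    [3,4] "map" : NP
    [4,6] N\NP   <B
      [4,5] "that" : N\NP
      [5,6] "gave" : N\N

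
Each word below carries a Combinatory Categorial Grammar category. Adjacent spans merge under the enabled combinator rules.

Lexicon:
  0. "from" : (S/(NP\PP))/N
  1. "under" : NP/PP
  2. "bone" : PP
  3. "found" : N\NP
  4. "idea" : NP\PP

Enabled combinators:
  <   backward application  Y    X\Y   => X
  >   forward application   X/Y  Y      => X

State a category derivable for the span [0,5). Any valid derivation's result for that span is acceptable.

[0,5] S   >
  [0,4] S/(NP\PP)   >
    [0,1] "from" : (S/(NP\PP))/N
    [1,4] N   <
      [1,3] NP   >
        [1,2] "under" : NP/PP
        [2,3] "bone" : PP
      [3,4] "found" : N\NP
  [4,5] "idea" : NP\PP

S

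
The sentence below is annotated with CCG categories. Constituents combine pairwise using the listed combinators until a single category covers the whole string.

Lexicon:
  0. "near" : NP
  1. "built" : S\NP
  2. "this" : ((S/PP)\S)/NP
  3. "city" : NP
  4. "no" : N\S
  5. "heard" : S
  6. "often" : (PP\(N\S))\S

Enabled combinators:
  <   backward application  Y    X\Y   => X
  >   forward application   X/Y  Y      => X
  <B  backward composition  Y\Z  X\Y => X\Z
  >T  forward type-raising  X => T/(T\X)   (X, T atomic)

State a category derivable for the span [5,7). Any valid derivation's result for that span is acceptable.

PP\(N\S)

[0,7] S   >
  [0,4] S/PP   <
    [0,2] S   >
      [0,1] S/(S\NP)   >T
        [0,1] "near" : NP
      [1,2] "built" : S\NP
    [2,4] (S/PP)\S   >
      [2,3] "this" : ((S/PP)\S)/NP
      [3,4] "city" : NP
  [4,7] PP   <
    [4,5] "no" : N\S
    [5,7] PP\(N\S)   <
      [5,6] "heard" : S
      [6,7] "often" : (PP\(N\S))\S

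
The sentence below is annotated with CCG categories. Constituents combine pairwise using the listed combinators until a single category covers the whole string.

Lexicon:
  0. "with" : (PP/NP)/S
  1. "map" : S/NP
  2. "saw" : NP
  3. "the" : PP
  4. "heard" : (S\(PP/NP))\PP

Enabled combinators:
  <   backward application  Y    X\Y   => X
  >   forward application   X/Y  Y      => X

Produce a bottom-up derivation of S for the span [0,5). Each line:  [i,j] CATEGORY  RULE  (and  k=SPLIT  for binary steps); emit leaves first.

[0,1] (PP/NP)/S  lex  "with"
[1,2] S/NP  lex  "map"
[2,3] NP  lex  "saw"
[1,3] S  >  k=2
[0,3] PP/NP  >  k=1
[3,4] PP  lex  "the"
[4,5] (S\(PP/NP))\PP  lex  "heard"
[3,5] S\(PP/NP)  <  k=4
[0,5] S  <  k=3

[0,5] S   <
  [0,3] PP/NP   >
    [0,1] "with" : (PP/NP)/S
    [1,3] S   >
      [1,2] "map" : S/NP
      [2,3] "saw" : NP
  [3,5] S\(PP/NP)   <
    [3,4] "the" : PP
    [4,5] "heard" : (S\(PP/NP))\PP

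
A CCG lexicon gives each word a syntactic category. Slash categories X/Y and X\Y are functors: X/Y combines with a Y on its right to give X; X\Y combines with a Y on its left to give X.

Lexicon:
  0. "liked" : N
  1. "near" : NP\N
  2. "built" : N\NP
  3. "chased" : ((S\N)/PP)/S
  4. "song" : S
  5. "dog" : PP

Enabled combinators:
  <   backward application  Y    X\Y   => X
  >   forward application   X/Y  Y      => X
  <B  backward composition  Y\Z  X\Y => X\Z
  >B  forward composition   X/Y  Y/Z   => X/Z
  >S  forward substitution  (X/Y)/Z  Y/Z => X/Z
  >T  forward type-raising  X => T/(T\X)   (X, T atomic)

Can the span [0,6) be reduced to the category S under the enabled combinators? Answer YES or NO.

[0,6] S   <
  [0,1] "liked" : N
  [1,6] S\N   <B
    [1,3] N\N   <B
      [1,2] "near" : NP\N
      [2,3] "built" : N\NP
    [3,6] S\N   >
      [3,5] (S\N)/PP   >
        [3,4] "chased" : ((S\N)/PP)/S
        [4,5] "song" : S
      [5,6] "dog" : PP

YES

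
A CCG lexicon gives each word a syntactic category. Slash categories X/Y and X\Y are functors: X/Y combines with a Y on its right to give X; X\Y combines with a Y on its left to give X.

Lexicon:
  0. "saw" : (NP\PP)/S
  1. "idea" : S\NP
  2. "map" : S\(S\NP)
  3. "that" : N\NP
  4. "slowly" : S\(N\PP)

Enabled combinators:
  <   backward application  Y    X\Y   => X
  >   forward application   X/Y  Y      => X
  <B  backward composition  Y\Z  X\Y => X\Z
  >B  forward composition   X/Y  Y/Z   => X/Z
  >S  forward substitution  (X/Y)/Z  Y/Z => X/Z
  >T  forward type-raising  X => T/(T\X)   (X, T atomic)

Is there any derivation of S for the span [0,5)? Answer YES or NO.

YES

[0,5] S   <
  [0,4] N\PP   <B
    [0,3] NP\PP   >
      [0,1] "saw" : (NP\PP)/S
      [1,3] S   <
        [1,2] "idea" : S\NP
        [2,3] "map" : S\(S\NP)
    [3,4] "that" : N\NP
  [4,5] "slowly" : S\(N\PP)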